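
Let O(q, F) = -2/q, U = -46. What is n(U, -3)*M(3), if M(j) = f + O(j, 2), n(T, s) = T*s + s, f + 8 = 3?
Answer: -765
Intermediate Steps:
f = -5 (f = -8 + 3 = -5)
n(T, s) = s + T*s
M(j) = -5 - 2/j
n(U, -3)*M(3) = (-3*(1 - 46))*(-5 - 2/3) = (-3*(-45))*(-5 - 2*1/3) = 135*(-5 - 2/3) = 135*(-17/3) = -765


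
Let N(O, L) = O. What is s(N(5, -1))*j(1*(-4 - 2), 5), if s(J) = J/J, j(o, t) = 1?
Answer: 1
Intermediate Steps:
s(J) = 1
s(N(5, -1))*j(1*(-4 - 2), 5) = 1*1 = 1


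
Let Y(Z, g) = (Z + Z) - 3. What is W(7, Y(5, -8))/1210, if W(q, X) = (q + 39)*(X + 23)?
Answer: 138/121 ≈ 1.1405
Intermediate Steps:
Y(Z, g) = -3 + 2*Z (Y(Z, g) = 2*Z - 3 = -3 + 2*Z)
W(q, X) = (23 + X)*(39 + q) (W(q, X) = (39 + q)*(23 + X) = (23 + X)*(39 + q))
W(7, Y(5, -8))/1210 = (897 + 23*7 + 39*(-3 + 2*5) + (-3 + 2*5)*7)/1210 = (897 + 161 + 39*(-3 + 10) + (-3 + 10)*7)*(1/1210) = (897 + 161 + 39*7 + 7*7)*(1/1210) = (897 + 161 + 273 + 49)*(1/1210) = 1380*(1/1210) = 138/121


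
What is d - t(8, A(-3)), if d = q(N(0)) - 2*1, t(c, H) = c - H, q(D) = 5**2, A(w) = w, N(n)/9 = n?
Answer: 12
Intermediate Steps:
N(n) = 9*n
q(D) = 25
d = 23 (d = 25 - 2*1 = 25 - 2 = 23)
d - t(8, A(-3)) = 23 - (8 - 1*(-3)) = 23 - (8 + 3) = 23 - 1*11 = 23 - 11 = 12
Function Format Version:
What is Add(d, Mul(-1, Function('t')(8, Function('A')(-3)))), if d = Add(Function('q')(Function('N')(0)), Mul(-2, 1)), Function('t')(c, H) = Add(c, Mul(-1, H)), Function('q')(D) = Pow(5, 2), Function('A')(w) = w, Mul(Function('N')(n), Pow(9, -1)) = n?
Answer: 12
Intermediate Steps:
Function('N')(n) = Mul(9, n)
Function('q')(D) = 25
d = 23 (d = Add(25, Mul(-2, 1)) = Add(25, -2) = 23)
Add(d, Mul(-1, Function('t')(8, Function('A')(-3)))) = Add(23, Mul(-1, Add(8, Mul(-1, -3)))) = Add(23, Mul(-1, Add(8, 3))) = Add(23, Mul(-1, 11)) = Add(23, -11) = 12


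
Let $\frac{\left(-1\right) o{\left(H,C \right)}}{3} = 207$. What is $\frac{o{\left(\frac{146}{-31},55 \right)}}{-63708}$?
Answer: $\frac{207}{21236} \approx 0.0097476$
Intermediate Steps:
$o{\left(H,C \right)} = -621$ ($o{\left(H,C \right)} = \left(-3\right) 207 = -621$)
$\frac{o{\left(\frac{146}{-31},55 \right)}}{-63708} = - \frac{621}{-63708} = \left(-621\right) \left(- \frac{1}{63708}\right) = \frac{207}{21236}$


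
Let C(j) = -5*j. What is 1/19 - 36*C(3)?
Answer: 10261/19 ≈ 540.05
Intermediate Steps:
1/19 - 36*C(3) = 1/19 - (-180)*3 = 1/19 - 36*(-15) = 1/19 + 540 = 10261/19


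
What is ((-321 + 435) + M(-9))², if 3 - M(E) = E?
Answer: 15876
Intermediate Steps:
M(E) = 3 - E
((-321 + 435) + M(-9))² = ((-321 + 435) + (3 - 1*(-9)))² = (114 + (3 + 9))² = (114 + 12)² = 126² = 15876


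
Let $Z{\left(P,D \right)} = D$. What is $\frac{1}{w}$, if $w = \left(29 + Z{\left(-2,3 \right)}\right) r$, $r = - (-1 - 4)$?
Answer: $\frac{1}{160} \approx 0.00625$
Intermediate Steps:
$r = 5$ ($r = \left(-1\right) \left(-5\right) = 5$)
$w = 160$ ($w = \left(29 + 3\right) 5 = 32 \cdot 5 = 160$)
$\frac{1}{w} = \frac{1}{160}$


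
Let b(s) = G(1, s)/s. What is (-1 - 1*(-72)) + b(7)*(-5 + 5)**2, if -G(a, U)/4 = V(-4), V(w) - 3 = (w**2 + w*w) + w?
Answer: 71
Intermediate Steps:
V(w) = 3 + w + 2*w**2 (V(w) = 3 + ((w**2 + w*w) + w) = 3 + ((w**2 + w**2) + w) = 3 + (2*w**2 + w) = 3 + (w + 2*w**2) = 3 + w + 2*w**2)
G(a, U) = -124 (G(a, U) = -4*(3 - 4 + 2*(-4)**2) = -4*(3 - 4 + 2*16) = -4*(3 - 4 + 32) = -4*31 = -124)
b(s) = -124/s
(-1 - 1*(-72)) + b(7)*(-5 + 5)**2 = (-1 - 1*(-72)) + (-124/7)*(-5 + 5)**2 = (-1 + 72) - 124*1/7*0**2 = 71 - 124/7*0 = 71 + 0 = 71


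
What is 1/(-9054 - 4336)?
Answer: -1/13390 ≈ -7.4683e-5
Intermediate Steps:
1/(-9054 - 4336) = 1/(-13390) = -1/13390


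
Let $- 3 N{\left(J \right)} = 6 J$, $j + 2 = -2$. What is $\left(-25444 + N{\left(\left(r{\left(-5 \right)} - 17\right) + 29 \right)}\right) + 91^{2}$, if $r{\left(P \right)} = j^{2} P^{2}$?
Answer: $-17987$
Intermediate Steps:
$j = -4$ ($j = -2 - 2 = -4$)
$r{\left(P \right)} = 16 P^{2}$ ($r{\left(P \right)} = \left(-4\right)^{2} P^{2} = 16 P^{2}$)
$N{\left(J \right)} = - 2 J$ ($N{\left(J \right)} = - \frac{6 J}{3} = - 2 J$)
$\left(-25444 + N{\left(\left(r{\left(-5 \right)} - 17\right) + 29 \right)}\right) + 91^{2} = \left(-25444 - 2 \left(\left(16 \left(-5\right)^{2} - 17\right) + 29\right)\right) + 91^{2} = \left(-25444 - 2 \left(\left(16 \cdot 25 - 17\right) + 29\right)\right) + 8281 = \left(-25444 - 2 \left(\left(400 - 17\right) + 29\right)\right) + 8281 = \left(-25444 - 2 \left(383 + 29\right)\right) + 8281 = \left(-25444 - 824\right) + 8281 = -26268 + 8281 = -17987$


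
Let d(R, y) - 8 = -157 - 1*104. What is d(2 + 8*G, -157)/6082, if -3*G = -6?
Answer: -253/6082 ≈ -0.041598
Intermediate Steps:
G = 2 (G = -1/3*(-6) = 2)
d(R, y) = -253 (d(R, y) = 8 + (-157 - 1*104) = 8 + (-157 - 104) = 8 - 261 = -253)
d(2 + 8*G, -157)/6082 = -253/6082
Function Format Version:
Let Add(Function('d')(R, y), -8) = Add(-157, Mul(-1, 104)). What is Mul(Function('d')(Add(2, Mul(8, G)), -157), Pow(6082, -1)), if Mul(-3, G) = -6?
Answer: Rational(-253, 6082) ≈ -0.041598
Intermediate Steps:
G = 2 (G = Mul(Rational(-1, 3), -6) = 2)
Function('d')(R, y) = -253 (Function('d')(R, y) = Add(8, Add(-157, Mul(-1, 104))) = Add(8, Add(-157, -104)) = Add(8, -261) = -253)
Mul(Function('d')(Add(2, Mul(8, G)), -157), Pow(6082, -1)) = Mul(-253, Pow(6082, -1)) = Mul(-253, Rational(1, 6082)) = Rational(-253, 6082)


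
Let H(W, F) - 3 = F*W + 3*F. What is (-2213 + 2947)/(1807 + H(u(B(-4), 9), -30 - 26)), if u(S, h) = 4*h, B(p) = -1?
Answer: -367/187 ≈ -1.9626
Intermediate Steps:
H(W, F) = 3 + 3*F + F*W (H(W, F) = 3 + (F*W + 3*F) = 3 + (3*F + F*W) = 3 + 3*F + F*W)
(-2213 + 2947)/(1807 + H(u(B(-4), 9), -30 - 26)) = (-2213 + 2947)/(1807 + (3 + 3*(-30 - 26) + (-30 - 26)*(4*9))) = 734/(1807 + (3 + 3*(-56) - 56*36)) = 734/(1807 + (3 - 168 - 2016)) = 734/(1807 - 2181) = 734/(-374) = 734*(-1/374) = -367/187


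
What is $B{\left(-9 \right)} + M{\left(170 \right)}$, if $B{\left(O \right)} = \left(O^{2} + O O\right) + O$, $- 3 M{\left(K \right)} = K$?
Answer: $\frac{289}{3} \approx 96.333$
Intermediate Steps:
$M{\left(K \right)} = - \frac{K}{3}$
$B{\left(O \right)} = O + 2 O^{2}$ ($B{\left(O \right)} = \left(O^{2} + O^{2}\right) + O = 2 O^{2} + O = O + 2 O^{2}$)
$B{\left(-9 \right)} + M{\left(170 \right)} = - 9 \left(1 + 2 \left(-9\right)\right) - \frac{170}{3} = - 9 \left(1 - 18\right) - \frac{170}{3} = \left(-9\right) \left(-17\right) - \frac{170}{3} = 153 - \frac{170}{3} = \frac{289}{3}$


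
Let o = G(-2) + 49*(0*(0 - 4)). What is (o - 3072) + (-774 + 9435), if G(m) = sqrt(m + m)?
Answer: 5589 + 2*I ≈ 5589.0 + 2.0*I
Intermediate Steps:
G(m) = sqrt(2)*sqrt(m) (G(m) = sqrt(2*m) = sqrt(2)*sqrt(m))
o = 2*I (o = sqrt(2)*sqrt(-2) + 49*(0*(0 - 4)) = sqrt(2)*(I*sqrt(2)) + 49*(0*(-4)) = 2*I + 49*0 = 2*I + 0 = 2*I ≈ 2.0*I)
(o - 3072) + (-774 + 9435) = (2*I - 3072) + (-774 + 9435) = (-3072 + 2*I) + 8661 = 5589 + 2*I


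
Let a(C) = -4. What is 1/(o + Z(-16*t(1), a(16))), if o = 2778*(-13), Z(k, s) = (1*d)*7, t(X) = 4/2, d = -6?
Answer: -1/36156 ≈ -2.7658e-5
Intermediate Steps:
t(X) = 2 (t(X) = 4*(1/2) = 2)
Z(k, s) = -42 (Z(k, s) = (1*(-6))*7 = -6*7 = -42)
o = -36114
1/(o + Z(-16*t(1), a(16))) = 1/(-36114 - 42) = 1/(-36156) = -1/36156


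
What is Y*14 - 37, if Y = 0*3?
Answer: -37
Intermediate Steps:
Y = 0
Y*14 - 37 = 0*14 - 37 = 0 - 37 = -37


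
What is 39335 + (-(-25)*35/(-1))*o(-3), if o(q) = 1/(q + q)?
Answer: 236885/6 ≈ 39481.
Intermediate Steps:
o(q) = 1/(2*q)
39335 + (-(-25)*35/(-1))*o(-3) = 39335 + (-(-25)*35/(-1))*((1/2)/(-3)) = 39335 + (-(-25)*35*(-1))*((1/2)*(-1/3)) = 39335 - (-25)*(-35)*(-1/6) = 39335 - 25*35*(-1/6) = 39335 - 875*(-1/6) = 39335 + 875/6 = 236885/6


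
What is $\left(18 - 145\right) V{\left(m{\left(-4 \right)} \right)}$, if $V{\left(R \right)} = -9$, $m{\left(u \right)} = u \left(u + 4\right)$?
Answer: $1143$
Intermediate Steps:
$m{\left(u \right)} = u \left(4 + u\right)$
$\left(18 - 145\right) V{\left(m{\left(-4 \right)} \right)} = \left(18 - 145\right) \left(-9\right) = \left(-127\right) \left(-9\right) = 1143$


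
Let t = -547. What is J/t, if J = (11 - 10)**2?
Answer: -1/547 ≈ -0.0018282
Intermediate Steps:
J = 1 (J = 1**2 = 1)
J/t = 1/(-547) = 1*(-1/547) = -1/547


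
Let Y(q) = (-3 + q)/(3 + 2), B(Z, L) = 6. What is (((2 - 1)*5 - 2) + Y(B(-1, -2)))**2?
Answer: 324/25 ≈ 12.960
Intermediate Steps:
Y(q) = -3/5 + q/5 (Y(q) = (-3 + q)/5 = (-3 + q)*(1/5) = -3/5 + q/5)
(((2 - 1)*5 - 2) + Y(B(-1, -2)))**2 = (((2 - 1)*5 - 2) + (-3/5 + (1/5)*6))**2 = ((1*5 - 2) + (-3/5 + 6/5))**2 = ((5 - 2) + 3/5)**2 = (3 + 3/5)**2 = (18/5)**2 = 324/25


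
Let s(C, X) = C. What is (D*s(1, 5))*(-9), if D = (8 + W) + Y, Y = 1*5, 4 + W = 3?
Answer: -108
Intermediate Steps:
W = -1 (W = -4 + 3 = -1)
Y = 5
D = 12 (D = (8 - 1) + 5 = 7 + 5 = 12)
(D*s(1, 5))*(-9) = (12*1)*(-9) = 12*(-9) = -108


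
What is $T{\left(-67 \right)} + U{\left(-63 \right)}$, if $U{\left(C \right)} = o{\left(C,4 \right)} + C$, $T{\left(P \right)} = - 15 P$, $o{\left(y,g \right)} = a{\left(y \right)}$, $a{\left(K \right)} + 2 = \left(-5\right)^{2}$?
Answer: $965$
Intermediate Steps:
$a{\left(K \right)} = 23$ ($a{\left(K \right)} = -2 + \left(-5\right)^{2} = -2 + 25 = 23$)
$o{\left(y,g \right)} = 23$
$U{\left(C \right)} = 23 + C$
$T{\left(-67 \right)} + U{\left(-63 \right)} = \left(-15\right) \left(-67\right) + \left(23 - 63\right) = 1005 - 40 = 965$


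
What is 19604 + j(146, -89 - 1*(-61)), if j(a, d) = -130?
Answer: 19474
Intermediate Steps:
19604 + j(146, -89 - 1*(-61)) = 19604 - 130 = 19474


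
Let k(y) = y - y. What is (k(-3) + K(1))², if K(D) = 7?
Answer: 49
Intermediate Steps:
k(y) = 0
(k(-3) + K(1))² = (0 + 7)² = 7² = 49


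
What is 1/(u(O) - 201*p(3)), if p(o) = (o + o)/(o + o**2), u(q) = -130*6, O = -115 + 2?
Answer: -2/1761 ≈ -0.0011357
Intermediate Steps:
O = -113
u(q) = -780
p(o) = 2*o/(o + o**2) (p(o) = (2*o)/(o + o**2) = 2*o/(o + o**2))
1/(u(O) - 201*p(3)) = 1/(-780 - 402/(1 + 3)) = 1/(-780 - 402/4) = 1/(-780 - 201*1/2) = 1/(-780 - 201/2) = 1/(-1761/2) = -2/1761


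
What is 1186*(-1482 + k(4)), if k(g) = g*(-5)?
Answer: -1781372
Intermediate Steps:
k(g) = -5*g
1186*(-1482 + k(4)) = 1186*(-1482 - 5*4) = 1186*(-1482 - 20) = 1186*(-1502) = -1781372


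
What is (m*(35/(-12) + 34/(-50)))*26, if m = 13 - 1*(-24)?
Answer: -518999/150 ≈ -3460.0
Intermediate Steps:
m = 37 (m = 13 + 24 = 37)
(m*(35/(-12) + 34/(-50)))*26 = (37*(35/(-12) + 34/(-50)))*26 = (37*(35*(-1/12) + 34*(-1/50)))*26 = (37*(-35/12 - 17/25))*26 = (37*(-1079/300))*26 = -39923/300*26 = -518999/150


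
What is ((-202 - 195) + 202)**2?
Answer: 38025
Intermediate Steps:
((-202 - 195) + 202)**2 = (-397 + 202)**2 = (-195)**2 = 38025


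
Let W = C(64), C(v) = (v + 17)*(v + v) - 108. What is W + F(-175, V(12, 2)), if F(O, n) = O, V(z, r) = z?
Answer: 10085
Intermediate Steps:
C(v) = -108 + 2*v*(17 + v) (C(v) = (17 + v)*(2*v) - 108 = 2*v*(17 + v) - 108 = -108 + 2*v*(17 + v))
W = 10260 (W = -108 + 2*64² + 34*64 = -108 + 2*4096 + 2176 = -108 + 8192 + 2176 = 10260)
W + F(-175, V(12, 2)) = 10260 - 175 = 10085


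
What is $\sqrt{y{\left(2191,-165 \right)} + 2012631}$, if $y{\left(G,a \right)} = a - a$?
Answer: $\sqrt{2012631} \approx 1418.7$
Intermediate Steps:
$y{\left(G,a \right)} = 0$
$\sqrt{y{\left(2191,-165 \right)} + 2012631} = \sqrt{0 + 2012631} = \sqrt{2012631}$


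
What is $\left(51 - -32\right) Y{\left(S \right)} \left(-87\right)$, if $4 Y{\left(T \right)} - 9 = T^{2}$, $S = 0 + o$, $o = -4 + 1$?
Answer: $- \frac{64989}{2} \approx -32495.0$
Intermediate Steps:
$o = -3$
$S = -3$ ($S = 0 - 3 = -3$)
$Y{\left(T \right)} = \frac{9}{4} + \frac{T^{2}}{4}$
$\left(51 - -32\right) Y{\left(S \right)} \left(-87\right) = \left(51 - -32\right) \left(\frac{9}{4} + \frac{\left(-3\right)^{2}}{4}\right) \left(-87\right) = \left(51 + 32\right) \left(\frac{9}{4} + \frac{1}{4} \cdot 9\right) \left(-87\right) = 83 \left(\frac{9}{4} + \frac{9}{4}\right) \left(-87\right) = 83 \cdot \frac{9}{2} \left(-87\right) = \frac{747}{2} \left(-87\right) = - \frac{64989}{2}$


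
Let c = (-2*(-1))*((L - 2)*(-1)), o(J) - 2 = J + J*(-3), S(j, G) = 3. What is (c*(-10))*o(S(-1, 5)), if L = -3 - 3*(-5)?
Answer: -800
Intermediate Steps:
L = 12 (L = -3 + 15 = 12)
o(J) = 2 - 2*J (o(J) = 2 + (J + J*(-3)) = 2 + (J - 3*J) = 2 - 2*J)
c = -20 (c = (-2*(-1))*((12 - 2)*(-1)) = 2*(10*(-1)) = 2*(-10) = -20)
(c*(-10))*o(S(-1, 5)) = (-20*(-10))*(2 - 2*3) = 200*(2 - 6) = 200*(-4) = -800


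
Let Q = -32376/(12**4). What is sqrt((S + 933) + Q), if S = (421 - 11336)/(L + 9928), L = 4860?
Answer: sqrt(65943784675122)/266184 ≈ 30.507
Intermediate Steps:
S = -10915/14788 (S = (421 - 11336)/(4860 + 9928) = -10915/14788 ≈ -0.73810)
Q = -1349/864 (Q = -32376/20736 = -32376*1/20736 = -1349/864 ≈ -1.5613)
sqrt((S + 933) + Q) = sqrt((-10915/14788 + 933) - 1349/864) = sqrt(13786289/14788 - 1349/864) = sqrt(2972851171/3194208) = sqrt(65943784675122)/266184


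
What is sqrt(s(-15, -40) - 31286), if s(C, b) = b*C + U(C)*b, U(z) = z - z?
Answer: I*sqrt(30686) ≈ 175.17*I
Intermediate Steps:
U(z) = 0
s(C, b) = C*b (s(C, b) = b*C + 0*b = C*b + 0 = C*b)
sqrt(s(-15, -40) - 31286) = sqrt(-15*(-40) - 31286) = sqrt(600 - 31286) = sqrt(-30686) = I*sqrt(30686)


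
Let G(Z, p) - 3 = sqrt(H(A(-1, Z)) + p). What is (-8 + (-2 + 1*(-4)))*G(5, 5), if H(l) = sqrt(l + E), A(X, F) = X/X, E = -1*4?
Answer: -42 - 14*sqrt(5 + I*sqrt(3)) ≈ -73.758 - 5.3448*I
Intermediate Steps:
E = -4
A(X, F) = 1
H(l) = sqrt(-4 + l) (H(l) = sqrt(l - 4) = sqrt(-4 + l))
G(Z, p) = 3 + sqrt(p + I*sqrt(3)) (G(Z, p) = 3 + sqrt(sqrt(-4 + 1) + p) = 3 + sqrt(sqrt(-3) + p) = 3 + sqrt(I*sqrt(3) + p) = 3 + sqrt(p + I*sqrt(3)))
(-8 + (-2 + 1*(-4)))*G(5, 5) = (-8 + (-2 + 1*(-4)))*(3 + sqrt(5 + I*sqrt(3))) = (-8 + (-2 - 4))*(3 + sqrt(5 + I*sqrt(3))) = (-8 - 6)*(3 + sqrt(5 + I*sqrt(3))) = -14*(3 + sqrt(5 + I*sqrt(3))) = -42 - 14*sqrt(5 + I*sqrt(3))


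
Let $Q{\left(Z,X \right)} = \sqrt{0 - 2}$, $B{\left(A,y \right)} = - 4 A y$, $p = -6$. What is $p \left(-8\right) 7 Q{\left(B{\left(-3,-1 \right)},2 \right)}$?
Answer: $336 i \sqrt{2} \approx 475.18 i$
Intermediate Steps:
$B{\left(A,y \right)} = - 4 A y$
$Q{\left(Z,X \right)} = i \sqrt{2}$ ($Q{\left(Z,X \right)} = \sqrt{-2} = i \sqrt{2}$)
$p \left(-8\right) 7 Q{\left(B{\left(-3,-1 \right)},2 \right)} = \left(-6\right) \left(-8\right) 7 i \sqrt{2} = 48 \cdot 7 i \sqrt{2} = 336 i \sqrt{2}$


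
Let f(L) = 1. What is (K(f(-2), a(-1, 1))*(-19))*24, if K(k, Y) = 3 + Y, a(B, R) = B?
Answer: -912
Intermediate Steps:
(K(f(-2), a(-1, 1))*(-19))*24 = ((3 - 1)*(-19))*24 = (2*(-19))*24 = -38*24 = -912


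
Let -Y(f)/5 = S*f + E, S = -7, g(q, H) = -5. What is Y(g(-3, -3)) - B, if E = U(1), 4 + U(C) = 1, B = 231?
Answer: -391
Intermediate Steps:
U(C) = -3 (U(C) = -4 + 1 = -3)
E = -3
Y(f) = 15 + 35*f (Y(f) = -5*(-7*f - 3) = -5*(-3 - 7*f) = 15 + 35*f)
Y(g(-3, -3)) - B = (15 + 35*(-5)) - 1*231 = (15 - 175) - 231 = -160 - 231 = -391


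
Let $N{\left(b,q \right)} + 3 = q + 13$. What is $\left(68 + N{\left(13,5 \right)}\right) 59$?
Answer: $4897$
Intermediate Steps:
$N{\left(b,q \right)} = 10 + q$ ($N{\left(b,q \right)} = -3 + \left(q + 13\right) = -3 + \left(13 + q\right) = 10 + q$)
$\left(68 + N{\left(13,5 \right)}\right) 59 = \left(68 + \left(10 + 5\right)\right) 59 = \left(68 + 15\right) 59 = 83 \cdot 59 = 4897$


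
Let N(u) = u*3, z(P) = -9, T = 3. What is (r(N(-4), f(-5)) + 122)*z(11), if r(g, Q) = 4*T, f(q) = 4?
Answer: -1206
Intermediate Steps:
N(u) = 3*u
r(g, Q) = 12 (r(g, Q) = 4*3 = 12)
(r(N(-4), f(-5)) + 122)*z(11) = (12 + 122)*(-9) = 134*(-9) = -1206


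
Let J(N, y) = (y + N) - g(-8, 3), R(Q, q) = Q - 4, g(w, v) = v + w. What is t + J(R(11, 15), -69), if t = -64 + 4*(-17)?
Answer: -189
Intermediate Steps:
R(Q, q) = -4 + Q
t = -132 (t = -64 - 68 = -132)
J(N, y) = 5 + N + y (J(N, y) = (y + N) - (3 - 8) = (N + y) - 1*(-5) = (N + y) + 5 = 5 + N + y)
t + J(R(11, 15), -69) = -132 + (5 + (-4 + 11) - 69) = -132 + (5 + 7 - 69) = -132 - 57 = -189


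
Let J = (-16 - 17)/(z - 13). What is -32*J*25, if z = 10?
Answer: -8800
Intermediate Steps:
J = 11 (J = (-16 - 17)/(10 - 13) = -33/(-3) = -33*(-⅓) = 11)
-32*J*25 = -32*11*25 = -352*25 = -8800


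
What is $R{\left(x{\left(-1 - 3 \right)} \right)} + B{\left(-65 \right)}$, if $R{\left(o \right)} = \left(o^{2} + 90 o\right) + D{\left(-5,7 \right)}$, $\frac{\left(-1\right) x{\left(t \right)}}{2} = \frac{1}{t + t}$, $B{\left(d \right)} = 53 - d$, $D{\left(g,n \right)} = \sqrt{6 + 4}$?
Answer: $\frac{2249}{16} + \sqrt{10} \approx 143.72$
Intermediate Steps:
$D{\left(g,n \right)} = \sqrt{10}$
$x{\left(t \right)} = - \frac{1}{t}$ ($x{\left(t \right)} = - \frac{2}{t + t} = - \frac{2}{2 t} = - 2 \frac{1}{2 t} = - \frac{1}{t}$)
$R{\left(o \right)} = \sqrt{10} + o^{2} + 90 o$ ($R{\left(o \right)} = \left(o^{2} + 90 o\right) + \sqrt{10} = \sqrt{10} + o^{2} + 90 o$)
$R{\left(x{\left(-1 - 3 \right)} \right)} + B{\left(-65 \right)} = \left(\sqrt{10} + \left(- \frac{1}{-1 - 3}\right)^{2} + 90 \left(- \frac{1}{-1 - 3}\right)\right) + \left(53 - -65\right) = \left(\sqrt{10} + \left(- \frac{1}{-4}\right)^{2} + 90 \left(- \frac{1}{-4}\right)\right) + \left(53 + 65\right) = \left(\sqrt{10} + \left(\left(-1\right) \left(- \frac{1}{4}\right)\right)^{2} + 90 \left(\left(-1\right) \left(- \frac{1}{4}\right)\right)\right) + 118 = \left(\sqrt{10} + \left(\frac{1}{4}\right)^{2} + 90 \cdot \frac{1}{4}\right) + 118 = \left(\sqrt{10} + \frac{1}{16} + \frac{45}{2}\right) + 118 = \left(\frac{361}{16} + \sqrt{10}\right) + 118 = \frac{2249}{16} + \sqrt{10}$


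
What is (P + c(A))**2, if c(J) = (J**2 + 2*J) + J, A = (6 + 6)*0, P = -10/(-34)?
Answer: 25/289 ≈ 0.086505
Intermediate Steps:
P = 5/17 (P = -10*(-1/34) = 5/17 ≈ 0.29412)
A = 0 (A = 12*0 = 0)
c(J) = J**2 + 3*J
(P + c(A))**2 = (5/17 + 0*(3 + 0))**2 = (5/17 + 0*3)**2 = (5/17 + 0)**2 = (5/17)**2 = 25/289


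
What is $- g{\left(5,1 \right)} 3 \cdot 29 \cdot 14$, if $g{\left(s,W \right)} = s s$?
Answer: $-30450$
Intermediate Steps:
$g{\left(s,W \right)} = s^{2}$
$- g{\left(5,1 \right)} 3 \cdot 29 \cdot 14 = - 5^{2} \cdot 3 \cdot 29 \cdot 14 = \left(-1\right) 25 \cdot 3 \cdot 29 \cdot 14 = \left(-25\right) 3 \cdot 29 \cdot 14 = \left(-75\right) 29 \cdot 14 = \left(-2175\right) 14 = -30450$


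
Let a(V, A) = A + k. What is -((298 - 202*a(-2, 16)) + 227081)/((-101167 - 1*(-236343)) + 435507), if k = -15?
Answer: -227177/570683 ≈ -0.39808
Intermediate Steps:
a(V, A) = -15 + A (a(V, A) = A - 15 = -15 + A)
-((298 - 202*a(-2, 16)) + 227081)/((-101167 - 1*(-236343)) + 435507) = -((298 - 202*(-15 + 16)) + 227081)/((-101167 - 1*(-236343)) + 435507) = -((298 - 202*1) + 227081)/((-101167 + 236343) + 435507) = -((298 - 202) + 227081)/(135176 + 435507) = -(96 + 227081)/570683 = -227177/570683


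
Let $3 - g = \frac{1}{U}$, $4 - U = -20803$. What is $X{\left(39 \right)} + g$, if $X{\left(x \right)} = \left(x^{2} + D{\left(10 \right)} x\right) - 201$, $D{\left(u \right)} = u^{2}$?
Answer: $\frac{108674960}{20807} \approx 5223.0$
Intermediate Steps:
$U = 20807$ ($U = 4 - -20803 = 4 + 20803 = 20807$)
$X{\left(x \right)} = -201 + x^{2} + 100 x$ ($X{\left(x \right)} = \left(x^{2} + 10^{2} x\right) - 201 = \left(x^{2} + 100 x\right) - 201 = -201 + x^{2} + 100 x$)
$g = \frac{62420}{20807}$ ($g = 3 - \frac{1}{20807} = \frac{62420}{20807} \approx 3.0$)
$X{\left(39 \right)} + g = \left(-201 + 39^{2} + 100 \cdot 39\right) + \frac{62420}{20807} = \left(-201 + 1521 + 3900\right) + \frac{62420}{20807} = 5220 + \frac{62420}{20807} = \frac{108674960}{20807}$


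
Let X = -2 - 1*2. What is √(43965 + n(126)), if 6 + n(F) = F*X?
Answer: √43455 ≈ 208.46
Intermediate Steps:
X = -4 (X = -2 - 2 = -4)
n(F) = -6 - 4*F (n(F) = -6 + F*(-4) = -6 - 4*F)
√(43965 + n(126)) = √(43965 + (-6 - 4*126)) = √(43965 + (-6 - 504)) = √(43965 - 510) = √43455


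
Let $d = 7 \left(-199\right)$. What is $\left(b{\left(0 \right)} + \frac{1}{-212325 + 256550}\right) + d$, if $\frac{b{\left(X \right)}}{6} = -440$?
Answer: $- \frac{178359424}{44225} \approx -4033.0$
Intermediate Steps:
$b{\left(X \right)} = -2640$ ($b{\left(X \right)} = 6 \left(-440\right) = -2640$)
$d = -1393$
$\left(b{\left(0 \right)} + \frac{1}{-212325 + 256550}\right) + d = \left(-2640 + \frac{1}{-212325 + 256550}\right) - 1393 = \left(-2640 + \frac{1}{44225}\right) - 1393 = - \frac{116753999}{44225} - 1393 = - \frac{178359424}{44225}$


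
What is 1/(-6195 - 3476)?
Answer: -1/9671 ≈ -0.00010340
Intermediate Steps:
1/(-6195 - 3476) = 1/(-9671) = -1/9671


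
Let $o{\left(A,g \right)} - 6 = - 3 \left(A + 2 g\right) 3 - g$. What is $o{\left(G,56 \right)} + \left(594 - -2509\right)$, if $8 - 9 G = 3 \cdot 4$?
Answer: $2049$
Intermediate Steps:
$G = - \frac{4}{9}$ ($G = \frac{8}{9} - \frac{3 \cdot 4}{9} = \frac{8}{9} - \frac{4}{3} = - \frac{4}{9} \approx -0.44444$)
$o{\left(A,g \right)} = 6 - 19 g - 9 A$ ($o{\left(A,g \right)} = 6 - \left(g + 3 \left(A + 2 g\right) 3\right) = 6 - \left(g + 3 \left(3 A + 6 g\right)\right) = 6 - \left(9 A + 19 g\right) = 6 - 19 g - 9 A$)
$o{\left(G,56 \right)} + \left(594 - -2509\right) = \left(6 - 1064 - -4\right) + \left(594 - -2509\right) = \left(6 - 1064 + 4\right) + \left(594 + 2509\right) = -1054 + 3103 = 2049$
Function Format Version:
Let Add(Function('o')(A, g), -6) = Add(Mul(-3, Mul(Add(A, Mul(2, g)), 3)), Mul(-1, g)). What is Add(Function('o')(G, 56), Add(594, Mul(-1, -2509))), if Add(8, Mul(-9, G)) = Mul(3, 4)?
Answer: 2049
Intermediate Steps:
G = Rational(-4, 9) (G = Add(Rational(8, 9), Mul(Rational(-1, 9), Mul(3, 4))) = Add(Rational(8, 9), Mul(Rational(-1, 9), 12)) = Add(Rational(8, 9), Rational(-4, 3)) = Rational(-4, 9) ≈ -0.44444)
Function('o')(A, g) = Add(6, Mul(-19, g), Mul(-9, A)) (Function('o')(A, g) = Add(6, Add(Mul(-3, Mul(Add(A, Mul(2, g)), 3)), Mul(-1, g))) = Add(6, Add(Mul(-3, Add(Mul(3, A), Mul(6, g))), Mul(-1, g))) = Add(6, Add(Add(Mul(-18, g), Mul(-9, A)), Mul(-1, g))) = Add(6, Add(Mul(-19, g), Mul(-9, A))) = Add(6, Mul(-19, g), Mul(-9, A)))
Add(Function('o')(G, 56), Add(594, Mul(-1, -2509))) = Add(Add(6, Mul(-19, 56), Mul(-9, Rational(-4, 9))), Add(594, Mul(-1, -2509))) = Add(Add(6, -1064, 4), Add(594, 2509)) = Add(-1054, 3103) = 2049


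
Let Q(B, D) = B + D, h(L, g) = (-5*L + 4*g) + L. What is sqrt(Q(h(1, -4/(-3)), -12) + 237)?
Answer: sqrt(2037)/3 ≈ 15.044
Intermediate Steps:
h(L, g) = -4*L + 4*g
sqrt(Q(h(1, -4/(-3)), -12) + 237) = sqrt(((-4*1 + 4*(-4/(-3))) - 12) + 237) = sqrt(((-4 + 4*(-4*(-1/3))) - 12) + 237) = sqrt(((-4 + 4*(4/3)) - 12) + 237) = sqrt(((-4 + 16/3) - 12) + 237) = sqrt((4/3 - 12) + 237) = sqrt(-32/3 + 237) = sqrt(679/3) = sqrt(2037)/3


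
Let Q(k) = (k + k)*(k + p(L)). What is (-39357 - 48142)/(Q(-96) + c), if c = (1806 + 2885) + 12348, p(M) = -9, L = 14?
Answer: -87499/37199 ≈ -2.3522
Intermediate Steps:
c = 17039 (c = 4691 + 12348 = 17039)
Q(k) = 2*k*(-9 + k) (Q(k) = (k + k)*(k - 9) = (2*k)*(-9 + k) = 2*k*(-9 + k))
(-39357 - 48142)/(Q(-96) + c) = (-39357 - 48142)/(2*(-96)*(-9 - 96) + 17039) = -87499/(2*(-96)*(-105) + 17039) = -87499/(20160 + 17039) = -87499/37199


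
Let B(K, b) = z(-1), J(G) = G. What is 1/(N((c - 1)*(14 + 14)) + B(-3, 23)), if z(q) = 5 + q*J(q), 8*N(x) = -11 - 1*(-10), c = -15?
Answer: 8/47 ≈ 0.17021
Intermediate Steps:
N(x) = -⅛ (N(x) = (-11 - 1*(-10))/8 = (-11 + 10)/8 = (⅛)*(-1) = -⅛)
z(q) = 5 + q² (z(q) = 5 + q*q = 5 + q²)
B(K, b) = 6 (B(K, b) = 5 + (-1)² = 5 + 1 = 6)
1/(N((c - 1)*(14 + 14)) + B(-3, 23)) = 1/(-⅛ + 6) = 1/(47/8) = 8/47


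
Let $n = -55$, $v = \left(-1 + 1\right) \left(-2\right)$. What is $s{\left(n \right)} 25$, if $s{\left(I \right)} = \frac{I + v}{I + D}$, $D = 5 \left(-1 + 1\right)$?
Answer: $25$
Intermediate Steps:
$D = 0$ ($D = 5 \cdot 0 = 0$)
$v = 0$ ($v = 0 \left(-2\right) = 0$)
$s{\left(I \right)} = 1$ ($s{\left(I \right)} = \frac{I + 0}{I + 0} = \frac{I}{I} = 1$)
$s{\left(n \right)} 25 = 1 \cdot 25 = 25$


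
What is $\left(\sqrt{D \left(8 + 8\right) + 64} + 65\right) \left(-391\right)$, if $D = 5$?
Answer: $-30107$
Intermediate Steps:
$\left(\sqrt{D \left(8 + 8\right) + 64} + 65\right) \left(-391\right) = \left(\sqrt{5 \left(8 + 8\right) + 64} + 65\right) \left(-391\right) = \left(\sqrt{5 \cdot 16 + 64} + 65\right) \left(-391\right) = \left(\sqrt{80 + 64} + 65\right) \left(-391\right) = \left(\sqrt{144} + 65\right) \left(-391\right) = \left(12 + 65\right) \left(-391\right) = 77 \left(-391\right) = -30107$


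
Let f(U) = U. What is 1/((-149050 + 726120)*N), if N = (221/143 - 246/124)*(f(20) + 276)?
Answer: -341/25536501640 ≈ -1.3353e-8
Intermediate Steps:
N = -44252/341 (N = (221/143 - 246/124)*(20 + 276) = (221*(1/143) - 246*1/124)*296 = (17/11 - 123/62)*296 = -299/682*296 = -44252/341 ≈ -129.77)
1/((-149050 + 726120)*N) = 1/((-149050 + 726120)*(-44252/341)) = -341/44252/577070 = (1/577070)*(-341/44252) = -341/25536501640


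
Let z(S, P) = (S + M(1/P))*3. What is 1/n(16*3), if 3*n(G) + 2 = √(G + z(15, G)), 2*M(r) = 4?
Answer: 6/95 + 9*√11/95 ≈ 0.37736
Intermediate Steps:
M(r) = 2 (M(r) = (½)*4 = 2)
z(S, P) = 6 + 3*S (z(S, P) = (S + 2)*3 = (2 + S)*3 = 6 + 3*S)
n(G) = -⅔ + √(51 + G)/3 (n(G) = -⅔ + √(G + (6 + 3*15))/3 = -⅔ + √(G + (6 + 45))/3 = -⅔ + √(G + 51)/3 = -⅔ + √(51 + G)/3)
1/n(16*3) = 1/(-⅔ + √(51 + 16*3)/3) = 1/(-⅔ + √(51 + 48)/3) = 1/(-⅔ + √99/3) = 1/(-⅔ + (3*√11)/3) = 1/(-⅔ + √11)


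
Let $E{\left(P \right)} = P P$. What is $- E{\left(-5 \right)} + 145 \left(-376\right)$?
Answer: $-54545$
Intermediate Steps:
$E{\left(P \right)} = P^{2}$
$- E{\left(-5 \right)} + 145 \left(-376\right) = - \left(-5\right)^{2} + 145 \left(-376\right) = \left(-1\right) 25 - 54520 = -25 - 54520 = -54545$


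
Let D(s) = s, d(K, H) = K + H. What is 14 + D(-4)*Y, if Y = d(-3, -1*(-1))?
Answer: 22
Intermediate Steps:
d(K, H) = H + K
Y = -2 (Y = -1*(-1) - 3 = 1 - 3 = -2)
14 + D(-4)*Y = 14 - 4*(-2) = 14 + 8 = 22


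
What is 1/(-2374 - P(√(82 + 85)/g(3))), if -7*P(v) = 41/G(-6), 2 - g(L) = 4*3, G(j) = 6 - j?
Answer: -84/199375 ≈ -0.00042132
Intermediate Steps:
g(L) = -10 (g(L) = 2 - 4*3 = 2 - 1*12 = 2 - 12 = -10)
P(v) = -41/84 (P(v) = -41/(7*(6 - 1*(-6))) = -41/(7*(6 + 6)) = -41/(7*12) = -⅐*41/12 = -41/84)
1/(-2374 - P(√(82 + 85)/g(3))) = 1/(-2374 - 1*(-41/84)) = 1/(-2374 + 41/84) = 1/(-199375/84) = -84/199375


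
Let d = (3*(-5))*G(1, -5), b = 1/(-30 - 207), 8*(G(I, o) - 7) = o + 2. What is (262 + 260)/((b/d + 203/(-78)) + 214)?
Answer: 2557168380/1035591853 ≈ 2.4693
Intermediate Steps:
G(I, o) = 29/4 + o/8 (G(I, o) = 7 + (o + 2)/8 = 7 + (2 + o)/8 = 7 + (¼ + o/8) = 29/4 + o/8)
b = -1/237 (b = 1/(-237) = -1/237 ≈ -0.0042194)
d = -795/8 (d = (3*(-5))*(29/4 + (⅛)*(-5)) = -15*(29/4 - 5/8) = -15*53/8 = -795/8 ≈ -99.375)
(262 + 260)/((b/d + 203/(-78)) + 214) = (262 + 260)/((-1/(237*(-795/8)) + 203/(-78)) + 214) = 522/((-1/237*(-8/795) + 203*(-1/78)) + 214) = 522/((8/188415 - 203/78) + 214) = 522/(-12749207/4898790 + 214) = 522/(1035591853/4898790) = 522*(4898790/1035591853) = 2557168380/1035591853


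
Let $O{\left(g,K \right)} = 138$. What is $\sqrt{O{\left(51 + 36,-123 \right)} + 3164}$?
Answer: $\sqrt{3302} \approx 57.463$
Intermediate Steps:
$\sqrt{O{\left(51 + 36,-123 \right)} + 3164} = \sqrt{138 + 3164} = \sqrt{3302}$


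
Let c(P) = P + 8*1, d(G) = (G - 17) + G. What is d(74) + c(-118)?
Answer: 21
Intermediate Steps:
d(G) = -17 + 2*G (d(G) = (-17 + G) + G = -17 + 2*G)
c(P) = 8 + P (c(P) = P + 8 = 8 + P)
d(74) + c(-118) = (-17 + 2*74) + (8 - 118) = (-17 + 148) - 110 = 131 - 110 = 21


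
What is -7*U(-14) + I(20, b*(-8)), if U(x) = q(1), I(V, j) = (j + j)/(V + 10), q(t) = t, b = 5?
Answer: -29/3 ≈ -9.6667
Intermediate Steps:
I(V, j) = 2*j/(10 + V) (I(V, j) = (2*j)/(10 + V) = 2*j/(10 + V))
U(x) = 1
-7*U(-14) + I(20, b*(-8)) = -7*1 + 2*(5*(-8))/(10 + 20) = -7 + 2*(-40)/30 = -7 + 2*(-40)*(1/30) = -7 - 8/3 = -29/3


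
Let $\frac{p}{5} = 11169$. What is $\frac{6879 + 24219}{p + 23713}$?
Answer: $\frac{15549}{39779} \approx 0.39088$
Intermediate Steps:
$p = 55845$ ($p = 5 \cdot 11169 = 55845$)
$\frac{6879 + 24219}{p + 23713} = \frac{6879 + 24219}{55845 + 23713} = \frac{31098}{79558} = 31098 \cdot \frac{1}{79558} = \frac{15549}{39779}$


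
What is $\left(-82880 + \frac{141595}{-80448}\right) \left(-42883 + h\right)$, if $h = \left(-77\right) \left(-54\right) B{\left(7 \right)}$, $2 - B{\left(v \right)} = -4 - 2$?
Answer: $\frac{64136335380865}{80448} \approx 7.9724 \cdot 10^{8}$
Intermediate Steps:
$B{\left(v \right)} = 8$ ($B{\left(v \right)} = 2 - \left(-4 - 2\right) = 2 - -6 = 2 + 6 = 8$)
$h = 33264$ ($h = \left(-77\right) \left(-54\right) 8 = 4158 \cdot 8 = 33264$)
$\left(-82880 + \frac{141595}{-80448}\right) \left(-42883 + h\right) = \left(-82880 + \frac{141595}{-80448}\right) \left(-42883 + 33264\right) = \left(-82880 + 141595 \left(- \frac{1}{80448}\right)\right) \left(-9619\right) = \left(-82880 - \frac{141595}{80448}\right) \left(-9619\right) = \left(- \frac{6667671835}{80448}\right) \left(-9619\right) = \frac{64136335380865}{80448}$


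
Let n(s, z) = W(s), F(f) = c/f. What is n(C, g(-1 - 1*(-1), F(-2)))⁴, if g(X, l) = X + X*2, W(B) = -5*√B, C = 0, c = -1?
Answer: 0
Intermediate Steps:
F(f) = -1/f
g(X, l) = 3*X (g(X, l) = X + 2*X = 3*X)
n(s, z) = -5*√s
n(C, g(-1 - 1*(-1), F(-2)))⁴ = (-5*√0)⁴ = (-5*0)⁴ = 0⁴ = 0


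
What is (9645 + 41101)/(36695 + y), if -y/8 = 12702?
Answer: -50746/64921 ≈ -0.78166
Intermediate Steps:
y = -101616 (y = -8*12702 = -101616)
(9645 + 41101)/(36695 + y) = (9645 + 41101)/(36695 - 101616) = 50746/(-64921) = 50746*(-1/64921) = -50746/64921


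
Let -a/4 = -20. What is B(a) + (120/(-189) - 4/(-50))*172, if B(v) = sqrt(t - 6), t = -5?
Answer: -150328/1575 + I*sqrt(11) ≈ -95.446 + 3.3166*I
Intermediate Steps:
a = 80 (a = -4*(-20) = 80)
B(v) = I*sqrt(11) (B(v) = sqrt(-5 - 6) = sqrt(-11) = I*sqrt(11))
B(a) + (120/(-189) - 4/(-50))*172 = I*sqrt(11) + (120/(-189) - 4/(-50))*172 = I*sqrt(11) + (120*(-1/189) - 4*(-1/50))*172 = I*sqrt(11) + (-40/63 + 2/25)*172 = I*sqrt(11) - 874/1575*172 = I*sqrt(11) - 150328/1575 = -150328/1575 + I*sqrt(11)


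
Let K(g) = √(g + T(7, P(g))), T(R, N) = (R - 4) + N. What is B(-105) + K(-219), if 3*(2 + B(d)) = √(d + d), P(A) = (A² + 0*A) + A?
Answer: -2 + 89*√6 + I*√210/3 ≈ 216.0 + 4.8305*I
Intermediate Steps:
P(A) = A + A² (P(A) = (A² + 0) + A = A² + A = A + A²)
T(R, N) = -4 + N + R (T(R, N) = (-4 + R) + N = -4 + N + R)
B(d) = -2 + √2*√d/3 (B(d) = -2 + √(d + d)/3 = -2 + √(2*d)/3 = -2 + (√2*√d)/3 = -2 + √2*√d/3)
K(g) = √(3 + g + g*(1 + g)) (K(g) = √(g + (-4 + g*(1 + g) + 7)) = √(g + (3 + g*(1 + g))) = √(3 + g + g*(1 + g)))
B(-105) + K(-219) = (-2 + √2*√(-105)/3) + √(3 - 219 - 219*(1 - 219)) = (-2 + √2*(I*√105)/3) + √(3 - 219 - 219*(-218)) = (-2 + I*√210/3) + √(3 - 219 + 47742) = (-2 + I*√210/3) + √47526 = (-2 + I*√210/3) + 89*√6 = -2 + 89*√6 + I*√210/3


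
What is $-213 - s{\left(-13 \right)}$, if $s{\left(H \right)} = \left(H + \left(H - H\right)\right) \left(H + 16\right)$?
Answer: $-174$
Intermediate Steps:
$s{\left(H \right)} = H \left(16 + H\right)$ ($s{\left(H \right)} = \left(H + 0\right) \left(16 + H\right) = H \left(16 + H\right)$)
$-213 - s{\left(-13 \right)} = -213 - - 13 \left(16 - 13\right) = -213 - \left(-13\right) 3 = -213 - -39 = -213 + 39 = -174$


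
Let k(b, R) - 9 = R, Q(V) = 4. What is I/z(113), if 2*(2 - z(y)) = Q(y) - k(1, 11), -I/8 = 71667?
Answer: -286668/5 ≈ -57334.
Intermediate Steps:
I = -573336 (I = -8*71667 = -573336)
k(b, R) = 9 + R
z(y) = 10 (z(y) = 2 - (4 - (9 + 11))/2 = 2 - (4 - 1*20)/2 = 2 - (4 - 20)/2 = 2 - ½*(-16) = 2 + 8 = 10)
I/z(113) = -573336/10 = -573336*⅒ = -286668/5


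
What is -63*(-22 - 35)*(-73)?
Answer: -262143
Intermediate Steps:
-63*(-22 - 35)*(-73) = -63*(-57)*(-73) = 3591*(-73) = -262143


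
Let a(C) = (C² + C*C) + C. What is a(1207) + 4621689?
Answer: 7536594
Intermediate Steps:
a(C) = C + 2*C² (a(C) = (C² + C²) + C = 2*C² + C = C + 2*C²)
a(1207) + 4621689 = 1207*(1 + 2*1207) + 4621689 = 1207*(1 + 2414) + 4621689 = 1207*2415 + 4621689 = 2914905 + 4621689 = 7536594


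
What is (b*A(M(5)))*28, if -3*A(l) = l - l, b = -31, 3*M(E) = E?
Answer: 0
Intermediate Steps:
M(E) = E/3
A(l) = 0 (A(l) = -(l - l)/3 = -⅓*0 = 0)
(b*A(M(5)))*28 = -31*0*28 = 0*28 = 0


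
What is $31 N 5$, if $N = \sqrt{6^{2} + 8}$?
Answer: $310 \sqrt{11} \approx 1028.2$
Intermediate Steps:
$N = 2 \sqrt{11}$ ($N = \sqrt{36 + 8} = \sqrt{44} = 2 \sqrt{11} \approx 6.6332$)
$31 N 5 = 31 \cdot 2 \sqrt{11} \cdot 5 = 62 \sqrt{11} \cdot 5 = 310 \sqrt{11}$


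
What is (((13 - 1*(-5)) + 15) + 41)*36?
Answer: 2664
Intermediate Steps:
(((13 - 1*(-5)) + 15) + 41)*36 = (((13 + 5) + 15) + 41)*36 = ((18 + 15) + 41)*36 = (33 + 41)*36 = 74*36 = 2664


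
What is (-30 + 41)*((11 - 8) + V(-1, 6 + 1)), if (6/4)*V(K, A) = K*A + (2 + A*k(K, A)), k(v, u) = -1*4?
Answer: -209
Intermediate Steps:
k(v, u) = -4
V(K, A) = 4/3 - 8*A/3 + 2*A*K/3 (V(K, A) = 2*(K*A + (2 + A*(-4)))/3 = 2*(A*K + (2 - 4*A))/3 = 2*(2 - 4*A + A*K)/3 = 4/3 - 8*A/3 + 2*A*K/3)
(-30 + 41)*((11 - 8) + V(-1, 6 + 1)) = (-30 + 41)*((11 - 8) + (4/3 - 8*(6 + 1)/3 + (⅔)*(6 + 1)*(-1))) = 11*(3 + (4/3 - 8/3*7 + (⅔)*7*(-1))) = 11*(3 + (4/3 - 56/3 - 14/3)) = 11*(3 - 22) = 11*(-19) = -209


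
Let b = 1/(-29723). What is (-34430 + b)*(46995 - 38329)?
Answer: -8868462813406/29723 ≈ -2.9837e+8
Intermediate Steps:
b = -1/29723 ≈ -3.3644e-5
(-34430 + b)*(46995 - 38329) = (-34430 - 1/29723)*(46995 - 38329) = -1023362891/29723*8666 = -8868462813406/29723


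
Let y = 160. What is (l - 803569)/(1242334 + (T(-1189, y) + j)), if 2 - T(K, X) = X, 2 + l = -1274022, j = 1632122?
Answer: -296799/410614 ≈ -0.72282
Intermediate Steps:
l = -1274024 (l = -2 - 1274022 = -1274024)
T(K, X) = 2 - X
(l - 803569)/(1242334 + (T(-1189, y) + j)) = (-1274024 - 803569)/(1242334 + ((2 - 1*160) + 1632122)) = -2077593/(1242334 + ((2 - 160) + 1632122)) = -2077593/(1242334 + (-158 + 1632122)) = -2077593/(1242334 + 1631964) = -2077593/2874298 = -2077593*1/2874298 = -296799/410614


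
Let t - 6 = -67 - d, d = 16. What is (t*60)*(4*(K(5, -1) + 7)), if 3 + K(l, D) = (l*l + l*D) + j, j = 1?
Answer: -462000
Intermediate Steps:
K(l, D) = -2 + l² + D*l (K(l, D) = -3 + ((l*l + l*D) + 1) = -3 + ((l² + D*l) + 1) = -3 + (1 + l² + D*l) = -2 + l² + D*l)
t = -77 (t = 6 + (-67 - 1*16) = 6 + (-67 - 16) = 6 - 83 = -77)
(t*60)*(4*(K(5, -1) + 7)) = (-77*60)*(4*((-2 + 5² - 1*5) + 7)) = -18480*((-2 + 25 - 5) + 7) = -18480*(18 + 7) = -18480*25 = -4620*100 = -462000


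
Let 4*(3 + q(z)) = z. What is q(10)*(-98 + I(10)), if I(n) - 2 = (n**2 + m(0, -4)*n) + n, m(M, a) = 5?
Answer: -32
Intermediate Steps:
q(z) = -3 + z/4
I(n) = 2 + n**2 + 6*n (I(n) = 2 + ((n**2 + 5*n) + n) = 2 + (n**2 + 6*n) = 2 + n**2 + 6*n)
q(10)*(-98 + I(10)) = (-3 + (1/4)*10)*(-98 + (2 + 10**2 + 6*10)) = (-3 + 5/2)*(-98 + (2 + 100 + 60)) = -(-98 + 162)/2 = -1/2*64 = -32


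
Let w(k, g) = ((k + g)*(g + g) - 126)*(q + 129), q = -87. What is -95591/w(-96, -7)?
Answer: -95591/55272 ≈ -1.7295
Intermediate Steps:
w(k, g) = -5292 + 84*g*(g + k) (w(k, g) = ((k + g)*(g + g) - 126)*(-87 + 129) = ((g + k)*(2*g) - 126)*42 = (2*g*(g + k) - 126)*42 = (-126 + 2*g*(g + k))*42 = -5292 + 84*g*(g + k))
-95591/w(-96, -7) = -95591/(-5292 + 84*(-7)² + 84*(-7)*(-96)) = -95591/(-5292 + 84*49 + 56448) = -95591/(-5292 + 4116 + 56448) = -95591/55272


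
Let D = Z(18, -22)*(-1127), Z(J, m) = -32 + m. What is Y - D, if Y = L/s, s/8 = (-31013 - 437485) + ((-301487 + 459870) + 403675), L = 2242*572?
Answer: -5693714177/93560 ≈ -60856.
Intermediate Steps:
L = 1282424
s = 748480 (s = 8*((-31013 - 437485) + ((-301487 + 459870) + 403675)) = 8*(-468498 + (158383 + 403675)) = 8*(-468498 + 562058) = 8*93560 = 748480)
D = 60858 (D = (-32 - 22)*(-1127) = -54*(-1127) = 60858)
Y = 160303/93560 (Y = 1282424/748480 = 1282424*(1/748480) = 160303/93560 ≈ 1.7134)
Y - D = 160303/93560 - 1*60858 = 160303/93560 - 60858 = -5693714177/93560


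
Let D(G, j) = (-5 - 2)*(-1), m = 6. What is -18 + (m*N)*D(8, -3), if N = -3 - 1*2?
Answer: -228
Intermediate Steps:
D(G, j) = 7 (D(G, j) = -7*(-1) = 7)
N = -5 (N = -3 - 2 = -5)
-18 + (m*N)*D(8, -3) = -18 + (6*(-5))*7 = -18 - 30*7 = -18 - 210 = -228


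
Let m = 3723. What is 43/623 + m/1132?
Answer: 2368105/705236 ≈ 3.3579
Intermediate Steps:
43/623 + m/1132 = 43/623 + 3723/1132 = 2368105/705236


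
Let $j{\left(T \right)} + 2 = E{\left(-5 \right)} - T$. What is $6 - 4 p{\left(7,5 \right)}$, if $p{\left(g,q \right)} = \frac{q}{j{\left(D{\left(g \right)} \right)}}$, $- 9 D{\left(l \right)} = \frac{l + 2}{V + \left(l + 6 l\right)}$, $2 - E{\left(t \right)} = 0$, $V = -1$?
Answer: $-954$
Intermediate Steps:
$E{\left(t \right)} = 2$ ($E{\left(t \right)} = 2 - 0 = 2 + 0 = 2$)
$D{\left(l \right)} = - \frac{2 + l}{9 \left(-1 + 7 l\right)}$ ($D{\left(l \right)} = - \frac{\left(l + 2\right) \frac{1}{-1 + \left(l + 6 l\right)}}{9} = - \frac{\left(2 + l\right) \frac{1}{-1 + 7 l}}{9} = - \frac{\frac{1}{-1 + 7 l} \left(2 + l\right)}{9} = - \frac{2 + l}{9 \left(-1 + 7 l\right)}$)
$j{\left(T \right)} = - T$ ($j{\left(T \right)} = -2 - \left(-2 + T\right) = - T$)
$p{\left(g,q \right)} = - \frac{9 q \left(-1 + 7 g\right)}{-2 - g}$ ($p{\left(g,q \right)} = \frac{q}{\left(-1\right) \frac{-2 - g}{9 \left(-1 + 7 g\right)}} = \frac{q}{\left(- \frac{1}{9}\right) \frac{1}{-1 + 7 g} \left(-2 - g\right)} = q \left(- \frac{9 \left(-1 + 7 g\right)}{-2 - g}\right) = - \frac{9 q \left(-1 + 7 g\right)}{-2 - g}$)
$6 - 4 p{\left(7,5 \right)} = 6 - 4 \cdot 9 \cdot 5 \frac{1}{2 + 7} \left(-1 + 7 \cdot 7\right) = 6 - 4 \cdot 9 \cdot 5 \cdot \frac{1}{9} \left(-1 + 49\right) = 6 - 4 \cdot 9 \cdot 5 \cdot \frac{1}{9} \cdot 48 = 6 - 960 = -954$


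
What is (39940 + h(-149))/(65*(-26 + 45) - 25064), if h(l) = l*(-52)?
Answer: -15896/7943 ≈ -2.0013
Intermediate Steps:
h(l) = -52*l
(39940 + h(-149))/(65*(-26 + 45) - 25064) = (39940 - 52*(-149))/(65*(-26 + 45) - 25064) = (39940 + 7748)/(65*19 - 25064) = 47688/(1235 - 25064) = 47688/(-23829) = 47688*(-1/23829) = -15896/7943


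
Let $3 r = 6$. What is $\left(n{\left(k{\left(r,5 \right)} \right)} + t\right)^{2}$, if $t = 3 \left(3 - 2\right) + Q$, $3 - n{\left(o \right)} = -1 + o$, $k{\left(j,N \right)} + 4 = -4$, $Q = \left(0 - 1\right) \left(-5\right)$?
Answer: $400$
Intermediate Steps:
$r = 2$ ($r = \frac{1}{3} \cdot 6 = 2$)
$Q = 5$ ($Q = \left(-1\right) \left(-5\right) = 5$)
$k{\left(j,N \right)} = -8$ ($k{\left(j,N \right)} = -4 - 4 = -8$)
$n{\left(o \right)} = 4 - o$ ($n{\left(o \right)} = 3 - \left(-1 + o\right) = 4 - o$)
$t = 8$ ($t = 3 \left(3 - 2\right) + 5 = 3 \cdot 1 + 5 = 3 + 5 = 8$)
$\left(n{\left(k{\left(r,5 \right)} \right)} + t\right)^{2} = \left(\left(4 - -8\right) + 8\right)^{2} = \left(\left(4 + 8\right) + 8\right)^{2} = \left(12 + 8\right)^{2} = 20^{2} = 400$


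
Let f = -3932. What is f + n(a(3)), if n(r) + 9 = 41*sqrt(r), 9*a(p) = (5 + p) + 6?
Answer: -3941 + 41*sqrt(14)/3 ≈ -3889.9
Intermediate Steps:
a(p) = 11/9 + p/9 (a(p) = ((5 + p) + 6)/9 = (11 + p)/9 = 11/9 + p/9)
n(r) = -9 + 41*sqrt(r)
f + n(a(3)) = -3932 + (-9 + 41*sqrt(11/9 + (1/9)*3)) = -3932 + (-9 + 41*sqrt(11/9 + 1/3)) = -3932 + (-9 + 41*sqrt(14/9)) = -3932 + (-9 + 41*(sqrt(14)/3)) = -3932 + (-9 + 41*sqrt(14)/3) = -3941 + 41*sqrt(14)/3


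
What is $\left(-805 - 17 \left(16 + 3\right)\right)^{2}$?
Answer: $1272384$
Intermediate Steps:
$\left(-805 - 17 \left(16 + 3\right)\right)^{2} = \left(-805 - 323\right)^{2} = \left(-1128\right)^{2} = 1272384$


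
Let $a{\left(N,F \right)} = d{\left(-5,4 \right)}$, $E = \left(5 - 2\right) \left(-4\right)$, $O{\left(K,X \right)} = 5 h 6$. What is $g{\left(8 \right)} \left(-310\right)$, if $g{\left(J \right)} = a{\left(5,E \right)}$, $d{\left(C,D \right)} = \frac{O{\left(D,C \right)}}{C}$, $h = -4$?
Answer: $-7440$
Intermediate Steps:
$O{\left(K,X \right)} = -120$ ($O{\left(K,X \right)} = 5 \left(-4\right) 6 = \left(-20\right) 6 = -120$)
$E = -12$ ($E = 3 \left(-4\right) = -12$)
$d{\left(C,D \right)} = - \frac{120}{C}$
$a{\left(N,F \right)} = 24$ ($a{\left(N,F \right)} = - \frac{120}{-5} = \left(-120\right) \left(- \frac{1}{5}\right) = 24$)
$g{\left(J \right)} = 24$
$g{\left(8 \right)} \left(-310\right) = 24 \left(-310\right) = -7440$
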